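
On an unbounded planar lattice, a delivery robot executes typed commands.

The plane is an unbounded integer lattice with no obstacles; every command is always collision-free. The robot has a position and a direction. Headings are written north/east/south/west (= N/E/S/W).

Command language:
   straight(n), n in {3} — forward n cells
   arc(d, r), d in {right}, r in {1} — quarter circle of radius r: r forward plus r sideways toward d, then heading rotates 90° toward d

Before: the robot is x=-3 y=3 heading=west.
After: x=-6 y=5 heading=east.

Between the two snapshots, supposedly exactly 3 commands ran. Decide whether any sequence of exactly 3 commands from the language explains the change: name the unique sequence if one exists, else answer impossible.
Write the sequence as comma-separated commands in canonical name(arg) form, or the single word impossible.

key: running arc(right, 1) before straight(3) would end elsewhere — order is forced
from: x=-3 y=3 heading=west
step 1 (straight(3)): x=-6 y=3 heading=west
step 2 (arc(right, 1)): x=-7 y=4 heading=north
step 3 (arc(right, 1)): x=-6 y=5 heading=east
no rival 3-sequence matches.

straight(3), arc(right, 1), arc(right, 1)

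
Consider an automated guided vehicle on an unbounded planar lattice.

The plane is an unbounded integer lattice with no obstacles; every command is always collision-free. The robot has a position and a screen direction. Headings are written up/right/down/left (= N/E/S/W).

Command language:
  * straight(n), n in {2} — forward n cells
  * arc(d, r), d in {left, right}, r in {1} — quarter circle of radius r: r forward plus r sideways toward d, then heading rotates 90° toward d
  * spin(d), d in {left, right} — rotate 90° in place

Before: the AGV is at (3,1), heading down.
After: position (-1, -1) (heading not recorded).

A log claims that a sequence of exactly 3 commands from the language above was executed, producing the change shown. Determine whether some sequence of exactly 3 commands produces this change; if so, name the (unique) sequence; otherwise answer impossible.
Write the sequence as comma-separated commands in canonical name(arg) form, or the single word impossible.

key: order matters: swapping arc(right, 1) and arc(left, 1) lands elsewhere
begin: at (3,1), heading down
1. arc(right, 1) → at (2,0), heading left
2. straight(2) → at (0,0), heading left
3. arc(left, 1) → at (-1,-1), heading down
no other 3-command option fits: unique.

arc(right, 1), straight(2), arc(left, 1)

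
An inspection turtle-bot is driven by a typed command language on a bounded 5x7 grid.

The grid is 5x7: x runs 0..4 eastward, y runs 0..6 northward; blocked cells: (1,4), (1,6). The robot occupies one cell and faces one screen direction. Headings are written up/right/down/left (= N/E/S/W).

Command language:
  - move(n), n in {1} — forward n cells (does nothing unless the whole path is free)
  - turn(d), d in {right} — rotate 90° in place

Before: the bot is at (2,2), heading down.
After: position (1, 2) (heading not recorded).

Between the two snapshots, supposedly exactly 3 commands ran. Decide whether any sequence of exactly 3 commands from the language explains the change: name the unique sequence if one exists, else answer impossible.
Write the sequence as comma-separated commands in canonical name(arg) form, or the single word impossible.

turn(right), move(1), turn(right)

begin: at (2,2), heading down
step 1 (turn(right)): at (2,2), heading left
step 2 (move(1)): at (1,2), heading left
step 3 (turn(right)): at (1,2), heading up
uniquely the one of 8 3-step routes that fits.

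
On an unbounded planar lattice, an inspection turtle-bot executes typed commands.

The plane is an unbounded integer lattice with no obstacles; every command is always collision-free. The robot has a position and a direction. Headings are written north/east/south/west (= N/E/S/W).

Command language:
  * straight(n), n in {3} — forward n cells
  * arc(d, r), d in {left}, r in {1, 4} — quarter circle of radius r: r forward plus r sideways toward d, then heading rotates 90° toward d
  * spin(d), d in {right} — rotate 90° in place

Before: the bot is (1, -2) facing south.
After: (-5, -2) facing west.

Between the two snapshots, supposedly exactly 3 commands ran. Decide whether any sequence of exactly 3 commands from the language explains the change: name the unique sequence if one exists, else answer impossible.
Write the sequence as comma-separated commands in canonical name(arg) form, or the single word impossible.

spin(right), straight(3), straight(3)

key: cell and facing (now W) both changed — the 3 commands mix motion and turning
initial: (1, -2) facing south
1. spin(right) → (1, -2) facing west
2. straight(3) → (-2, -2) facing west
3. straight(3) → (-5, -2) facing west
all 64 alternatives checked — unique.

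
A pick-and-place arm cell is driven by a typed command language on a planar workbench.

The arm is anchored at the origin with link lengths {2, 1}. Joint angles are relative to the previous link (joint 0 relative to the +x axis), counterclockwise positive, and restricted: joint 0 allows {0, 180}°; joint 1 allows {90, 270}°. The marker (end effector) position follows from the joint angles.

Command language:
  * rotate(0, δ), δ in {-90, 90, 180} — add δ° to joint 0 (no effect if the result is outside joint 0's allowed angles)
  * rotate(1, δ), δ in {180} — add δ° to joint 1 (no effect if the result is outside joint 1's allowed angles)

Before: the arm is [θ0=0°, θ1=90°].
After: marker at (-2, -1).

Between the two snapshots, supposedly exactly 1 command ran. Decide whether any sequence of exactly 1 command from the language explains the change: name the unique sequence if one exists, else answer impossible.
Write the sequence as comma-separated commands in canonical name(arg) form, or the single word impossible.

rotate(0, 180)

t0: [θ0=0°, θ1=90°]
step 1 (rotate(0, 180)): [θ0=180°, θ1=90°]
no rival 1-sequence matches.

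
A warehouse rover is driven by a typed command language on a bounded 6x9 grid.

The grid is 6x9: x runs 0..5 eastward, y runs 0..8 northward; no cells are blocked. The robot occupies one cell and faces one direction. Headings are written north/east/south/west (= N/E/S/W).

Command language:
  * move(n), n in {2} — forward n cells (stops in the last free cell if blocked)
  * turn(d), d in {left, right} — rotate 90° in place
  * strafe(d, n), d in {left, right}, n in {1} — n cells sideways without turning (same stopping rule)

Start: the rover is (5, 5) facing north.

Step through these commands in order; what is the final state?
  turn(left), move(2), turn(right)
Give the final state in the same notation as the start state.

from: (5, 5) facing north
[1] after turn(left): (5, 5) facing west
[2] after move(2): (3, 5) facing west
[3] after turn(right): (3, 5) facing north

(3, 5) facing north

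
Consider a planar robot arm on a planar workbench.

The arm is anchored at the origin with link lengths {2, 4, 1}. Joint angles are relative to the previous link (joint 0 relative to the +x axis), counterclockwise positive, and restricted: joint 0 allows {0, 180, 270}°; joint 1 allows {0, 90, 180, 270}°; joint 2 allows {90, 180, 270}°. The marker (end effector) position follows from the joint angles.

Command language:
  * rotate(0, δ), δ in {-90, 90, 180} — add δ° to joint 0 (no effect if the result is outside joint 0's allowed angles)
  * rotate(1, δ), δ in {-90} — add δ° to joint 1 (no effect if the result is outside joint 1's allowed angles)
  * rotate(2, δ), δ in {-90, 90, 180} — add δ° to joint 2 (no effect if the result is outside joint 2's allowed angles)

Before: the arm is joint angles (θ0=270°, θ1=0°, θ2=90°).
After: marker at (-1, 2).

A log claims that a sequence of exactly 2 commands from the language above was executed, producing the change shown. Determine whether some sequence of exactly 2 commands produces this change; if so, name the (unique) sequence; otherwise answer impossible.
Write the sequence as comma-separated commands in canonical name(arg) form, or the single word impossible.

begin: joint angles (θ0=270°, θ1=0°, θ2=90°)
t=1 rotate(1, -90) ⇒ joint angles (θ0=270°, θ1=270°, θ2=90°)
t=2 rotate(1, -90) ⇒ joint angles (θ0=270°, θ1=180°, θ2=90°)
uniquely the one of 49 2-step routes that fits.

rotate(1, -90), rotate(1, -90)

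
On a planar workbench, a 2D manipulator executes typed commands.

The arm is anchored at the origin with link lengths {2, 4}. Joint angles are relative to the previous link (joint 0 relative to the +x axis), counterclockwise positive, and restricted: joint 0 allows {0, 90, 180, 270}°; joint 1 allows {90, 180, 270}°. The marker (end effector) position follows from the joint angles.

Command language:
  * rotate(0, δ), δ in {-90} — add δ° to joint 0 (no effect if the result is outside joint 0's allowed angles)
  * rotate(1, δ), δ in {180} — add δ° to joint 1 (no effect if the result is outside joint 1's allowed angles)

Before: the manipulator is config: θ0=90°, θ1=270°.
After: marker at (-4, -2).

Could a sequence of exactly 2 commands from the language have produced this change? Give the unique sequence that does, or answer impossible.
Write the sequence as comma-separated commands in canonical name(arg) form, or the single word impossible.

rotate(0, -90), rotate(0, -90)

start: config: θ0=90°, θ1=270°
step 1 (rotate(0, -90)): config: θ0=0°, θ1=270°
step 2 (rotate(0, -90)): config: θ0=270°, θ1=270°
uniquely the one of 4 2-step routes that fits.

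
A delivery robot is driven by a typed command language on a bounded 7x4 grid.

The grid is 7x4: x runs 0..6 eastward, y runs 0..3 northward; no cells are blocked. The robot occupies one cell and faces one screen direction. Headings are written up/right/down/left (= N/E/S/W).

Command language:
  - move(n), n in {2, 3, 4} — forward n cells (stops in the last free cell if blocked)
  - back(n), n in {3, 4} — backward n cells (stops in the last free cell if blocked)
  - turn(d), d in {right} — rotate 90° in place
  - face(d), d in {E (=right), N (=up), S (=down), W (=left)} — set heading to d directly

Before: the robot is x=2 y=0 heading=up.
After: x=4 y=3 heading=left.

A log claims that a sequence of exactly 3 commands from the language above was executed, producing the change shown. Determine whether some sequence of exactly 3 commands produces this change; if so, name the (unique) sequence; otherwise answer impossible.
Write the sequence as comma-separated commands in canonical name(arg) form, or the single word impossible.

impossible

all 1000 sequences checked — none match.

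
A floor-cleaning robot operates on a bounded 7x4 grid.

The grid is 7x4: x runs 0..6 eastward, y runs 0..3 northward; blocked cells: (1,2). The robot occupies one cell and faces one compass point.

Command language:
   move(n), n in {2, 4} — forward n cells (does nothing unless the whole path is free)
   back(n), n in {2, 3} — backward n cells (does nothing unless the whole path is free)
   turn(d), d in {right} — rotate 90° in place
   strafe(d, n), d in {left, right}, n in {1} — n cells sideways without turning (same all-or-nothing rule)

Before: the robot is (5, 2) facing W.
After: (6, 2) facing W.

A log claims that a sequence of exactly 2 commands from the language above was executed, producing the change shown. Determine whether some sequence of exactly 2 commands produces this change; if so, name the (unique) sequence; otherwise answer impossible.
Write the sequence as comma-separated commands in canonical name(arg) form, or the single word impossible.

move(2), back(3)

key: order matters: swapping move(2) and back(3) lands elsewhere
begin: (5, 2) facing W
t=1 move(2) ⇒ (3, 2) facing W
t=2 back(3) ⇒ (6, 2) facing W
no other 2-command option fits: unique.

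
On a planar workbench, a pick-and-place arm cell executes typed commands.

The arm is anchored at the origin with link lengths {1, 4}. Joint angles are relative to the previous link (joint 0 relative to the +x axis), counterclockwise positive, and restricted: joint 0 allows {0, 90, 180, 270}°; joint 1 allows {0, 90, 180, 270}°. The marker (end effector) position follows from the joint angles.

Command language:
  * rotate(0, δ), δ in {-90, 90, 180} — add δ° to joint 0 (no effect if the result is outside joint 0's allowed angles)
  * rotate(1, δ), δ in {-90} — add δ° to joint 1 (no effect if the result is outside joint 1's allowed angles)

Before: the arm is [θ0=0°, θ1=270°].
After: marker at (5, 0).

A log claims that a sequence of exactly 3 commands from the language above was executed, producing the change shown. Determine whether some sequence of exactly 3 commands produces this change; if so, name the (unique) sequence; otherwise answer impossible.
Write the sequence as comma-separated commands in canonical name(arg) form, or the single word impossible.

from: [θ0=0°, θ1=270°]
1. rotate(1, -90) → [θ0=0°, θ1=180°]
2. rotate(1, -90) → [θ0=0°, θ1=90°]
3. rotate(1, -90) → [θ0=0°, θ1=0°]
no other 3-command option fits: unique.

rotate(1, -90), rotate(1, -90), rotate(1, -90)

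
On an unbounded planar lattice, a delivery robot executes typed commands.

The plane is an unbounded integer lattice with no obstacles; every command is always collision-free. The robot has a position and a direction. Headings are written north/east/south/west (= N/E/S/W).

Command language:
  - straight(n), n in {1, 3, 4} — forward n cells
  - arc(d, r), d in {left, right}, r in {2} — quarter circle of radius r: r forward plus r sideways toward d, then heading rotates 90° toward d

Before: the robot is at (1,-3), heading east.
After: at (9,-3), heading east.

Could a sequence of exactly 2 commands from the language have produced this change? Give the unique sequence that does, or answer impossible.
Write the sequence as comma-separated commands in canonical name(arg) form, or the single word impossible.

key: still facing E at the end — nothing in the sequence rotates
initial: at (1,-3), heading east
t=1 straight(4) ⇒ at (5,-3), heading east
t=2 straight(4) ⇒ at (9,-3), heading east
no rival 2-sequence matches.

straight(4), straight(4)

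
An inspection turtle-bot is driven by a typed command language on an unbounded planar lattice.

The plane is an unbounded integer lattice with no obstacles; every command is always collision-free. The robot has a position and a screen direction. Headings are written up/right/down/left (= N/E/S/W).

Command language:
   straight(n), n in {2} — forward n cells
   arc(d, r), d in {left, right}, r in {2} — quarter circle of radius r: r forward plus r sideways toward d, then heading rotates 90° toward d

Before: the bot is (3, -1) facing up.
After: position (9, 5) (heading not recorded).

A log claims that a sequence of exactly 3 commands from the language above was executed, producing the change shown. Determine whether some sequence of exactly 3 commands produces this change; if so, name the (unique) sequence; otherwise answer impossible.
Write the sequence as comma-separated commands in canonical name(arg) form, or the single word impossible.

arc(right, 2), arc(left, 2), arc(right, 2)

start: (3, -1) facing up
1. arc(right, 2) → (5, 1) facing right
2. arc(left, 2) → (7, 3) facing up
3. arc(right, 2) → (9, 5) facing right
all 27 alternatives checked — unique.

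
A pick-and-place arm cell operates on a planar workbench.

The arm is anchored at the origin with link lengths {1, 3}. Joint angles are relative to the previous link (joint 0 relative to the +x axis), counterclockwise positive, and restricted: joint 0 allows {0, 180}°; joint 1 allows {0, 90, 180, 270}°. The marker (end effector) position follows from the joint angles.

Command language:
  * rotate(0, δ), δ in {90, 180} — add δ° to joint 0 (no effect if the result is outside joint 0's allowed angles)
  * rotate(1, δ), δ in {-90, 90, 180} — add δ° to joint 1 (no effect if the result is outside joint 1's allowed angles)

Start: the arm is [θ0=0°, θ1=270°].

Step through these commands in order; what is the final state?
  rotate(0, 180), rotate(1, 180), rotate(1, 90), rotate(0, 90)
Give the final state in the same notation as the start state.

[θ0=180°, θ1=180°]

initial: [θ0=0°, θ1=270°]
step 1 (rotate(0, 180)): [θ0=180°, θ1=270°]
step 2 (rotate(1, 180)): [θ0=180°, θ1=90°]
step 3 (rotate(1, 90)): [θ0=180°, θ1=180°]
step 4 (rotate(0, 90)): [θ0=180°, θ1=180°]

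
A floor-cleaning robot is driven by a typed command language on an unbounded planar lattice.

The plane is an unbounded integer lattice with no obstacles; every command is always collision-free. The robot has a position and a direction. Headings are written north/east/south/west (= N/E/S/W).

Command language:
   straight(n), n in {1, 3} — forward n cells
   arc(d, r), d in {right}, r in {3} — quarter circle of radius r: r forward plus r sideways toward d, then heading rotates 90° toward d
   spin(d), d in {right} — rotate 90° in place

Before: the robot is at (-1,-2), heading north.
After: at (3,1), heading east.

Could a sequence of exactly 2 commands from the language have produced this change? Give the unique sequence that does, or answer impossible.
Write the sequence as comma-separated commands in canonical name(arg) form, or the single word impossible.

key: cell and facing (now E) both changed — the 2 commands mix motion and turning
from: at (-1,-2), heading north
t=1 arc(right, 3) ⇒ at (2,1), heading east
t=2 straight(1) ⇒ at (3,1), heading east
no rival 2-sequence matches.

arc(right, 3), straight(1)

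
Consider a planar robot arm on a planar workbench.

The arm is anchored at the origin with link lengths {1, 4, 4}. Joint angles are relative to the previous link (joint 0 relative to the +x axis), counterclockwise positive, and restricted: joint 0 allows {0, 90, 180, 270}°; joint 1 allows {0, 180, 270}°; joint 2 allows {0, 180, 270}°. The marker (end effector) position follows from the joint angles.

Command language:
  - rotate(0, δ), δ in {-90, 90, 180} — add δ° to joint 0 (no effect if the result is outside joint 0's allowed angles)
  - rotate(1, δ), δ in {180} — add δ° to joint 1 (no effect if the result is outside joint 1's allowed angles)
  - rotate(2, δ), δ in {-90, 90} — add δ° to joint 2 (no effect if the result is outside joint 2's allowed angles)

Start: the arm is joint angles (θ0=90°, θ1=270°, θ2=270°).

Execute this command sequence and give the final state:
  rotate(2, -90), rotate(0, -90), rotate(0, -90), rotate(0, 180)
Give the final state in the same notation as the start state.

joint angles (θ0=90°, θ1=270°, θ2=180°)

begin: joint angles (θ0=90°, θ1=270°, θ2=270°)
[1] after rotate(2, -90): joint angles (θ0=90°, θ1=270°, θ2=180°)
[2] after rotate(0, -90): joint angles (θ0=0°, θ1=270°, θ2=180°)
[3] after rotate(0, -90): joint angles (θ0=270°, θ1=270°, θ2=180°)
[4] after rotate(0, 180): joint angles (θ0=90°, θ1=270°, θ2=180°)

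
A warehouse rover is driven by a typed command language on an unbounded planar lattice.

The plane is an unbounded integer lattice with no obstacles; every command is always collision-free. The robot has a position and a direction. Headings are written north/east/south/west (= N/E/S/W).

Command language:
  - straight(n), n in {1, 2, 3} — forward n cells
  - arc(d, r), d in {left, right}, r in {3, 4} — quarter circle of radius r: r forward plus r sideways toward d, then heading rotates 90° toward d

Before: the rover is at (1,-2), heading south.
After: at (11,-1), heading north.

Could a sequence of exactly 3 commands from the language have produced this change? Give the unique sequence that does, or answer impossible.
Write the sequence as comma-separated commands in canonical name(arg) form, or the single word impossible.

arc(left, 3), straight(3), arc(left, 4)

key: position moved to (11,-1) AND the heading swung to N — translation plus rotation needed
t0: at (1,-2), heading south
step 1 (arc(left, 3)): at (4,-5), heading east
step 2 (straight(3)): at (7,-5), heading east
step 3 (arc(left, 4)): at (11,-1), heading north
uniquely the one of 343 3-step routes that fits.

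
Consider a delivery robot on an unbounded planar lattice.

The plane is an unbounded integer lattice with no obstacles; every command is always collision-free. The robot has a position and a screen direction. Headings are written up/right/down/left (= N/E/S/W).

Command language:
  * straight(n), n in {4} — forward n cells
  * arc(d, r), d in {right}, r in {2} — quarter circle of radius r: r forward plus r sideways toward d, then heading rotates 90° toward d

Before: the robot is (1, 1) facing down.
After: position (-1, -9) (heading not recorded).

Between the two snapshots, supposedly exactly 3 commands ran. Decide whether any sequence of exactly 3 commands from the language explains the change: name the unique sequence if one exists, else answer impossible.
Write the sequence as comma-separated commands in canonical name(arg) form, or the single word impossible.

key: order matters: swapping straight(4) and arc(right, 2) lands elsewhere
initial: (1, 1) facing down
[1] after straight(4): (1, -3) facing down
[2] after straight(4): (1, -7) facing down
[3] after arc(right, 2): (-1, -9) facing left
uniquely the one of 8 3-step routes that fits.

straight(4), straight(4), arc(right, 2)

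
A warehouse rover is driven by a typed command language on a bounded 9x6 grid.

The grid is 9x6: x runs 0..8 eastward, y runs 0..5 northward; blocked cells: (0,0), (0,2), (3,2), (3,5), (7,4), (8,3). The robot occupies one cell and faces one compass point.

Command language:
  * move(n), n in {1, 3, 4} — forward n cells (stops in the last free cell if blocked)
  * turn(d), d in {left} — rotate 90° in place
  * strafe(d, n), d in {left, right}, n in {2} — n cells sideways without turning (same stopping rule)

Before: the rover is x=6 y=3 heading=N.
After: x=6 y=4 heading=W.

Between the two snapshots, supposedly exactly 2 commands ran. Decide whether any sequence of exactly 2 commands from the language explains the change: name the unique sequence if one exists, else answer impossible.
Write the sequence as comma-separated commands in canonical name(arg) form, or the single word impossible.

key: cell and facing (now W) both changed — the 2 commands mix motion and turning
begin: x=6 y=3 heading=N
step 1 (move(1)): x=6 y=4 heading=N
step 2 (turn(left)): x=6 y=4 heading=W
no rival 2-sequence matches.

move(1), turn(left)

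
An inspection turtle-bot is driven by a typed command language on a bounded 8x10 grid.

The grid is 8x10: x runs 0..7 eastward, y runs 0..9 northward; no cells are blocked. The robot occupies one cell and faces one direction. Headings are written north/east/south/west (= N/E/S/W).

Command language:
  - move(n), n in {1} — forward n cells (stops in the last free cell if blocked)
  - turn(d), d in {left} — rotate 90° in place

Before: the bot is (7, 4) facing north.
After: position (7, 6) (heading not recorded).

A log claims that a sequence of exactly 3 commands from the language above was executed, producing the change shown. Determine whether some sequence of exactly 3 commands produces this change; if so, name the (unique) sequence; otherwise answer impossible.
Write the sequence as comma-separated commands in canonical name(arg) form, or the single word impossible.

move(1), move(1), turn(left)

key: order matters: swapping move(1) and turn(left) lands elsewhere
t0: (7, 4) facing north
step 1 (move(1)): (7, 5) facing north
step 2 (move(1)): (7, 6) facing north
step 3 (turn(left)): (7, 6) facing west
no other 3-command option fits: unique.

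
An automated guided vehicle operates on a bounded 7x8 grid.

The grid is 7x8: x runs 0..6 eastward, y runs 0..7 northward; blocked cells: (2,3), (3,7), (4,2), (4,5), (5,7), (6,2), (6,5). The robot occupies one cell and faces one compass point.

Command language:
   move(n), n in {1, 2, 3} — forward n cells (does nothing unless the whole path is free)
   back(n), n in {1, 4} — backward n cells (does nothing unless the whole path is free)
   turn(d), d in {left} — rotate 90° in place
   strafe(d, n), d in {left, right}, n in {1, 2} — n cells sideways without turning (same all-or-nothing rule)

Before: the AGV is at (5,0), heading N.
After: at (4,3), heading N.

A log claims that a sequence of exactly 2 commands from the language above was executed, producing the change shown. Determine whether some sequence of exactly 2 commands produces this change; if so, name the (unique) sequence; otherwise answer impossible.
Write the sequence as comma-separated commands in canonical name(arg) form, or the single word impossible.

key: running strafe(left, 1) before move(3) would end elsewhere — order is forced
from: at (5,0), heading N
step 1 (move(3)): at (5,3), heading N
step 2 (strafe(left, 1)): at (4,3), heading N
all 100 alternatives checked — unique.

move(3), strafe(left, 1)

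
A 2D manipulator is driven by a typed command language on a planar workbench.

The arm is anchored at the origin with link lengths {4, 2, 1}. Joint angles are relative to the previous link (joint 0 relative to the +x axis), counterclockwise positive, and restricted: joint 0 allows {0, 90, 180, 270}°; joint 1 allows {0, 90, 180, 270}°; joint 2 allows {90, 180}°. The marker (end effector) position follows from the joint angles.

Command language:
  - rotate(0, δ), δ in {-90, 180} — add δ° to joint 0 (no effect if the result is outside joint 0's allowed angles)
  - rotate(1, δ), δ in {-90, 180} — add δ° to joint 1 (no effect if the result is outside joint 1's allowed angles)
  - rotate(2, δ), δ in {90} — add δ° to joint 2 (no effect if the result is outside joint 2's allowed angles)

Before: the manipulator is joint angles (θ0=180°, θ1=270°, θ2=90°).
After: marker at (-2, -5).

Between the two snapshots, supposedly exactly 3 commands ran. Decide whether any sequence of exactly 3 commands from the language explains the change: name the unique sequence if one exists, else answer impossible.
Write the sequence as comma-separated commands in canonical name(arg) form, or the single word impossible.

rotate(0, -90), rotate(0, -90), rotate(0, -90)

begin: joint angles (θ0=180°, θ1=270°, θ2=90°)
[1] after rotate(0, -90): joint angles (θ0=90°, θ1=270°, θ2=90°)
[2] after rotate(0, -90): joint angles (θ0=0°, θ1=270°, θ2=90°)
[3] after rotate(0, -90): joint angles (θ0=270°, θ1=270°, θ2=90°)
no rival 3-sequence matches.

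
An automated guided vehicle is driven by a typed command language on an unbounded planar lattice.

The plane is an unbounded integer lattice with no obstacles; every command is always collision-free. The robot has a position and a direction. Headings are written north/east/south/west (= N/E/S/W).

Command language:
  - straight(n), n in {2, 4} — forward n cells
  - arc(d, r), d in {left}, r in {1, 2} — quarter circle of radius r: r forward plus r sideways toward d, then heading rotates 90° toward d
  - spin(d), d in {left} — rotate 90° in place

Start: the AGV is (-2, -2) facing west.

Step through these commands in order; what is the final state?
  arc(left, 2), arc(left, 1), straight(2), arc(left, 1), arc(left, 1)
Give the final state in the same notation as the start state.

from: (-2, -2) facing west
[1] after arc(left, 2): (-4, -4) facing south
[2] after arc(left, 1): (-3, -5) facing east
[3] after straight(2): (-1, -5) facing east
[4] after arc(left, 1): (0, -4) facing north
[5] after arc(left, 1): (-1, -3) facing west

(-1, -3) facing west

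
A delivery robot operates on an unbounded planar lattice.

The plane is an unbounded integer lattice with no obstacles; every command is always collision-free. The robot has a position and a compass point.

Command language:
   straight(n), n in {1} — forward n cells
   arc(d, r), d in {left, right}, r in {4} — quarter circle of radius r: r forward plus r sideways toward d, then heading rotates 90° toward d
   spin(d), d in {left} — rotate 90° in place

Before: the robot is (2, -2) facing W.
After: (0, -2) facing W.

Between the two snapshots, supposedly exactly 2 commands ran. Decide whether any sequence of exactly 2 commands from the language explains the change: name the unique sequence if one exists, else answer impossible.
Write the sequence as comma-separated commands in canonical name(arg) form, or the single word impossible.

straight(1), straight(1)

key: still facing W at the end — nothing in the sequence rotates
begin: (2, -2) facing W
1. straight(1) → (1, -2) facing W
2. straight(1) → (0, -2) facing W
uniquely the one of 16 2-step routes that fits.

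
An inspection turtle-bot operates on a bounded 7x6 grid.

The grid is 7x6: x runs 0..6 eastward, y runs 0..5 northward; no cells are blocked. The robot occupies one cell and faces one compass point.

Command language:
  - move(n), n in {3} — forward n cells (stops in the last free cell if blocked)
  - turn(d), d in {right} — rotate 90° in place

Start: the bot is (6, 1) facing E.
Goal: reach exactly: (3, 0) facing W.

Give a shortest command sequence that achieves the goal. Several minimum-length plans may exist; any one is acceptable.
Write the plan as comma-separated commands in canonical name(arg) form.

turn(right), move(3), turn(right), move(3)

begin: (6, 1) facing E
[1] after turn(right): (6, 1) facing S
[2] after move(3): (6, 0) facing S
[3] after turn(right): (6, 0) facing W
[4] after move(3): (3, 0) facing W
no 3-step plan works, so 4 is optimal.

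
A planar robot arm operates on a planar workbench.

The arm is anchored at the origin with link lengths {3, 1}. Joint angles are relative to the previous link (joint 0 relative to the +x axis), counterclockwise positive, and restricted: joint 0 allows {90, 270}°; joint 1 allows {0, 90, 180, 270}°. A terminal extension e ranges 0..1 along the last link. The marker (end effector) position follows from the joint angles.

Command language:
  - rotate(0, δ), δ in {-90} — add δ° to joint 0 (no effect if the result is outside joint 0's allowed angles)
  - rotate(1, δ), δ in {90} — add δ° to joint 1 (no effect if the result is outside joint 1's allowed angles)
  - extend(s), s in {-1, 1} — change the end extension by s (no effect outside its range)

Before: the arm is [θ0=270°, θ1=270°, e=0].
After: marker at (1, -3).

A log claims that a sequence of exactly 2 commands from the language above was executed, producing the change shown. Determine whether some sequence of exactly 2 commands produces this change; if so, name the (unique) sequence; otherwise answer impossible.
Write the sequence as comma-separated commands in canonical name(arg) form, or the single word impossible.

t0: [θ0=270°, θ1=270°, e=0]
t=1 rotate(1, 90) ⇒ [θ0=270°, θ1=0°, e=0]
t=2 rotate(1, 90) ⇒ [θ0=270°, θ1=90°, e=0]
uniquely the one of 16 2-step routes that fits.

rotate(1, 90), rotate(1, 90)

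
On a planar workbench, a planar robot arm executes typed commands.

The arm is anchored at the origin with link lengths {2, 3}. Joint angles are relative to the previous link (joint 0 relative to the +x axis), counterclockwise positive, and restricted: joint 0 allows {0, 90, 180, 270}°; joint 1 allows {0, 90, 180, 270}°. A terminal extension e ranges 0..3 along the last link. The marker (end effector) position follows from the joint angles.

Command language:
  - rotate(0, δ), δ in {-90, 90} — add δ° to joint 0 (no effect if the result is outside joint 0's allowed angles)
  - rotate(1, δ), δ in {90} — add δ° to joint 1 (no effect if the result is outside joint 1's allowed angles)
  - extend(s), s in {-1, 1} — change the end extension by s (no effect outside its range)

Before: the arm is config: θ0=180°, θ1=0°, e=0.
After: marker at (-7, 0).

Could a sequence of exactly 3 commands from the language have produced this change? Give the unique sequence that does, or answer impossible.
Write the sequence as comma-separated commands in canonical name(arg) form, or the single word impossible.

key: running extend(1) before extend(-1) would end elsewhere — order is forced
start: config: θ0=180°, θ1=0°, e=0
1. extend(-1) → config: θ0=180°, θ1=0°, e=0
2. extend(1) → config: θ0=180°, θ1=0°, e=1
3. extend(1) → config: θ0=180°, θ1=0°, e=2
no other 3-command option fits: unique.

extend(-1), extend(1), extend(1)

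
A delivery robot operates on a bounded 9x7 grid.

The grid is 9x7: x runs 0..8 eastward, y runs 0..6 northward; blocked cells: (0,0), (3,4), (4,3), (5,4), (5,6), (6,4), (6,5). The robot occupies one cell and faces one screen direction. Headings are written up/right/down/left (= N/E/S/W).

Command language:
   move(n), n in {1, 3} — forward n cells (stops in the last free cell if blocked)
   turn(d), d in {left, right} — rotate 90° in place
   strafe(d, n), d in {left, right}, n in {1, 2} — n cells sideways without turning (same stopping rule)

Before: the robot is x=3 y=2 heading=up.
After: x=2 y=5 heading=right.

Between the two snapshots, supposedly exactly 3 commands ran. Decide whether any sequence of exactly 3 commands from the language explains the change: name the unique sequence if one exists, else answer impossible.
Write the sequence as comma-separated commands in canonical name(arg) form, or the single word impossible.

strafe(left, 1), move(3), turn(right)

key: order matters: swapping strafe(left, 1) and turn(right) lands elsewhere
begin: x=3 y=2 heading=up
t=1 strafe(left, 1) ⇒ x=2 y=2 heading=up
t=2 move(3) ⇒ x=2 y=5 heading=up
t=3 turn(right) ⇒ x=2 y=5 heading=right
uniquely the one of 512 3-step routes that fits.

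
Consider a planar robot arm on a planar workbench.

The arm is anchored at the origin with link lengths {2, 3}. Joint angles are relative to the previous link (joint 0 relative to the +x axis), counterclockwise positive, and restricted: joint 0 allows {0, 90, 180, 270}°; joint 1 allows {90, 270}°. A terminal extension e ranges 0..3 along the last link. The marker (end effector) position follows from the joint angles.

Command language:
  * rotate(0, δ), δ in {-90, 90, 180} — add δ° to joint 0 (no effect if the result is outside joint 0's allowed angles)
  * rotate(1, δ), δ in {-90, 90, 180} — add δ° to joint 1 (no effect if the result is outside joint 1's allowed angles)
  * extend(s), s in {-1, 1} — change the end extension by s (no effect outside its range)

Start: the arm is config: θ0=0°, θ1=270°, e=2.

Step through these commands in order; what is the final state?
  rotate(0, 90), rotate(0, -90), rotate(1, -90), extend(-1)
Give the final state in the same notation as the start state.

from: config: θ0=0°, θ1=270°, e=2
step 1 (rotate(0, 90)): config: θ0=90°, θ1=270°, e=2
step 2 (rotate(0, -90)): config: θ0=0°, θ1=270°, e=2
step 3 (rotate(1, -90)): config: θ0=0°, θ1=270°, e=2
step 4 (extend(-1)): config: θ0=0°, θ1=270°, e=1

config: θ0=0°, θ1=270°, e=1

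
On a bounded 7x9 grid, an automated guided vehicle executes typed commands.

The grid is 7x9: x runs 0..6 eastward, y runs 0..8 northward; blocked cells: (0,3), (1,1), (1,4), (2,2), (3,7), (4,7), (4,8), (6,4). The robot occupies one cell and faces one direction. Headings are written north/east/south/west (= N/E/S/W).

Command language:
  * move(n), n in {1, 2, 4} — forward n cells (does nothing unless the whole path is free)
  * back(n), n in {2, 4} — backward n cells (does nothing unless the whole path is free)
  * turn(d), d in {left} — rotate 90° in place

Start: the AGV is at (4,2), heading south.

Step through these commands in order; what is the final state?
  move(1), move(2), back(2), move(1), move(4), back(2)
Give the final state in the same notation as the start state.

at (4,4), heading south

t0: at (4,2), heading south
t=1 move(1) ⇒ at (4,1), heading south
t=2 move(2) ⇒ at (4,1), heading south
t=3 back(2) ⇒ at (4,3), heading south
t=4 move(1) ⇒ at (4,2), heading south
t=5 move(4) ⇒ at (4,2), heading south
t=6 back(2) ⇒ at (4,4), heading south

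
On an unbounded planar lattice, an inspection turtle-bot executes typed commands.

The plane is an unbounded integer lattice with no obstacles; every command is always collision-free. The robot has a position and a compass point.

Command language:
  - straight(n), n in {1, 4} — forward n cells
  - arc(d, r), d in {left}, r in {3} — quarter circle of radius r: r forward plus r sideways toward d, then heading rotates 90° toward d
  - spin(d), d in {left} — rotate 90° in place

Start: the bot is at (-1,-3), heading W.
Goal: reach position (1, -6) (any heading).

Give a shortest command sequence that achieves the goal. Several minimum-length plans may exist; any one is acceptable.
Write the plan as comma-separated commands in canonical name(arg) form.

t0: at (-1,-3), heading W
step 1 (straight(1)): at (-2,-3), heading W
step 2 (spin(left)): at (-2,-3), heading S
step 3 (arc(left, 3)): at (1,-6), heading E
nothing shorter than 3 reaches the goal.

straight(1), spin(left), arc(left, 3)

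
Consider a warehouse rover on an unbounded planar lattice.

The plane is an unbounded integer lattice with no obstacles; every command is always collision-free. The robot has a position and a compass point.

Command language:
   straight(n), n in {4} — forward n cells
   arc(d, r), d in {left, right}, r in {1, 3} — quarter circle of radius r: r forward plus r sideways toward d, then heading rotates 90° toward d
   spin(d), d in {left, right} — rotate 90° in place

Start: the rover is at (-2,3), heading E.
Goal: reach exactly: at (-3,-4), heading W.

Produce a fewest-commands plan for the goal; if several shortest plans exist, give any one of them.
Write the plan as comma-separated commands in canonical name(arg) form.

arc(right, 3), arc(right, 1), arc(left, 3), spin(right)

t0: at (-2,3), heading E
1. arc(right, 3) → at (1,0), heading S
2. arc(right, 1) → at (0,-1), heading W
3. arc(left, 3) → at (-3,-4), heading S
4. spin(right) → at (-3,-4), heading W
minimal: 4 command(s), checked below 4.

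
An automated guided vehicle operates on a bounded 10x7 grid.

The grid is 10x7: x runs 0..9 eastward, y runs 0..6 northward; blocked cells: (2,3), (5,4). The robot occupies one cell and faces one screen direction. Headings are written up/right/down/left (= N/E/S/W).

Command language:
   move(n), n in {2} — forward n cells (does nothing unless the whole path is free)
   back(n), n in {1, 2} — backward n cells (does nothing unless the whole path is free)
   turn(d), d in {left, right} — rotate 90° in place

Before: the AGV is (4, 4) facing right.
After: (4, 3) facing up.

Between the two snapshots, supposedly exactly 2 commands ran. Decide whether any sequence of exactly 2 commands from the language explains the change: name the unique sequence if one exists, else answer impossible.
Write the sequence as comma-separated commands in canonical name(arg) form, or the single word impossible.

key: order matters: swapping turn(left) and back(1) lands elsewhere
begin: (4, 4) facing right
1. turn(left) → (4, 4) facing up
2. back(1) → (4, 3) facing up
no rival 2-sequence matches.

turn(left), back(1)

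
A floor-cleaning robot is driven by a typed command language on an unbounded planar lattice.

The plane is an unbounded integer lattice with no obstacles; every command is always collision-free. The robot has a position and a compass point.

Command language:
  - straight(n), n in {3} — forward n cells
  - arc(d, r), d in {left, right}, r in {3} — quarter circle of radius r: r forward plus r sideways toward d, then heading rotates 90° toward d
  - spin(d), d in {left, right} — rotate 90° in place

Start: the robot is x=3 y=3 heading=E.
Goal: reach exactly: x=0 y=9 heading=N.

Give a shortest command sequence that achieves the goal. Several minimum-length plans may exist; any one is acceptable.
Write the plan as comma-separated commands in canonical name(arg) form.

spin(right), spin(right), arc(right, 3), straight(3)

begin: x=3 y=3 heading=E
1. spin(right) → x=3 y=3 heading=S
2. spin(right) → x=3 y=3 heading=W
3. arc(right, 3) → x=0 y=6 heading=N
4. straight(3) → x=0 y=9 heading=N
no 3-step plan works, so 4 is optimal.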